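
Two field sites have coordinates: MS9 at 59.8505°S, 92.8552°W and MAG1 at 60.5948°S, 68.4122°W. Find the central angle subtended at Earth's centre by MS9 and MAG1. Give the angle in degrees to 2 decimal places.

Δφ = -0.7443°,  Δλ = 24.4430°
a = sin²(Δφ/2) + cos φ₁ cos φ₂ sin²(Δλ/2) = 0.011093
c = 2·arcsin(√a) = 0.211039 rad = 12.0917°

12.09°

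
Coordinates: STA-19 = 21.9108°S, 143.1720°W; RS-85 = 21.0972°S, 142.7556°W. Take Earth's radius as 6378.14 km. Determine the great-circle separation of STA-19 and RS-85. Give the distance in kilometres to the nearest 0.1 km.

100.3 km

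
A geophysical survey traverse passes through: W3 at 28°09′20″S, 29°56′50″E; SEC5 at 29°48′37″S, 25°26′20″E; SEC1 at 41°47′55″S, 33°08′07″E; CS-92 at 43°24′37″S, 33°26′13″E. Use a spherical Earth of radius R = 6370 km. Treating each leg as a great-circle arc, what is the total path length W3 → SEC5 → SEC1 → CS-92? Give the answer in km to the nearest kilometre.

2157 km

W3: φ = -28.15556°, λ = +29.94722°
SEC5: φ = -29.81028°, λ = +25.43889°
SEC1: φ = -41.79861°, λ = +33.13528°
CS-92: φ = -43.41028°, λ = +33.43694°
W3→SEC5: c = 0.074636 rad, d = 475.43 km
SEC5→SEC1: c = 0.235650 rad, d = 1501.09 km
SEC1→CS-92: c = 0.028395 rad, d = 180.87 km
Total = 475.43 + 1501.09 + 180.87 = 2157.39 km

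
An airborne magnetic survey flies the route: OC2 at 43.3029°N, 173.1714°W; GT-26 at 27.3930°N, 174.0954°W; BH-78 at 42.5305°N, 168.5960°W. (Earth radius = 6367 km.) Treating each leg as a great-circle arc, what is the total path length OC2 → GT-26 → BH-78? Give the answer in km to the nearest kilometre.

OC2→GT-26: c = 0.277986 rad, d = 1769.94 km
GT-26→BH-78: c = 0.275496 rad, d = 1754.08 km
Total = 1769.94 + 1754.08 = 3524.02 km

3524 km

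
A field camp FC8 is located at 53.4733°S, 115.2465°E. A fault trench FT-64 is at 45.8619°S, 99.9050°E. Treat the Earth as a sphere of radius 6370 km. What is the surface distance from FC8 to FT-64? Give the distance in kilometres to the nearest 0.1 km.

Δφ = 7.6114°,  Δλ = -15.3415°
a = sin²(Δφ/2) + cos φ₁ cos φ₂ sin²(Δλ/2) = 0.011790
c = 2·arcsin(√a) = 0.217596 rad = 12.4673°
d = R·c = 6370 × 0.217596 = 1386.1 km

1386.1 km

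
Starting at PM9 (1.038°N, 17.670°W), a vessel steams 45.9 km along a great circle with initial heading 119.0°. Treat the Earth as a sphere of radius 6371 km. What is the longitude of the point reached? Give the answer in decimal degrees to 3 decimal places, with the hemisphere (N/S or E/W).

δ = d/R = 45.9/6371 = 0.007205 rad
φ₂ = arcsin(sin φ₁ cos δ + cos φ₁ sin δ cos θ)
   = arcsin(0.01812·0.99997 + 0.99984·0.00720·-0.48481) = 0.83786°
λ₂ = λ₁ + atan2(sin θ sin δ cos φ₁, cos δ − sin φ₁ sin φ₂) = -17.30893°

17.309°W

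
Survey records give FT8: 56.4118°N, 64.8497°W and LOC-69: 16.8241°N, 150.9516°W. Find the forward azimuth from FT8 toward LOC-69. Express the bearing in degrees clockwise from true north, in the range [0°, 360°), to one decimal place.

Δλ = -86.1019°
y = sin Δλ · cos φ₂ = -0.954983
x = cos φ₁ sin φ₂ − sin φ₁ cos φ₂ cos Δλ = 0.105913
θ = atan2(y, x) = -83.6714° → 276.3286° (mod 360°)

276.3°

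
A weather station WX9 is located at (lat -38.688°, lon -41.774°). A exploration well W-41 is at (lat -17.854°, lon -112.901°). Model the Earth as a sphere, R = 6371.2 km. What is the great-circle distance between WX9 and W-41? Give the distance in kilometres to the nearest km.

7162 km

Δφ = 20.8340°,  Δλ = -71.1270°
a = sin²(Δφ/2) + cos φ₁ cos φ₂ sin²(Δλ/2) = 0.284013
c = 2·arcsin(√a) = 1.124116 rad = 64.4071°
d = R·c = 6371.2 × 1.124116 = 7162.0 km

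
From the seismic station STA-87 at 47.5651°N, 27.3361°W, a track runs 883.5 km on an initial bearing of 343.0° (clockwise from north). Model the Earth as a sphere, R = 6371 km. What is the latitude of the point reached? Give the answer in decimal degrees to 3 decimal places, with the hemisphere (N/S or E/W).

55.100°N

δ = d/R = 883.5/6371 = 0.138675 rad
φ₂ = arcsin(sin φ₁ cos δ + cos φ₁ sin δ cos θ)
   = arcsin(0.73804·0.99040 + 0.67475·0.13823·0.95630) = 55.10036°
λ₂ = λ₁ + atan2(sin θ sin δ cos φ₁, cos δ − sin φ₁ sin φ₂) = -31.38673°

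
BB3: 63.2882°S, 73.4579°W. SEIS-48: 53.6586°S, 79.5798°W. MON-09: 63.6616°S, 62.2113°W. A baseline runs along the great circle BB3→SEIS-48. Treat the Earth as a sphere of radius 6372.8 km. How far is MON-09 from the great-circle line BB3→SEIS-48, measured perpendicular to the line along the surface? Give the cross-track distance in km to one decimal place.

482.8 km

δ₁₃ = central angle BB3→MON-09 = 0.087789 rad  (haversine)
θ₁₃ = bearing BB3→MON-09 = 99.273°,  θ₁₂ = bearing BB3→SEIS-48 = 338.956°
dₓₜ = R·arcsin(sin δ₁₃ · sin(θ₁₃ − θ₁₂)) = 6372.8·arcsin(0.08768·sin(-239.684°)) = 482.796 km
|dₓₜ| = 482.796 km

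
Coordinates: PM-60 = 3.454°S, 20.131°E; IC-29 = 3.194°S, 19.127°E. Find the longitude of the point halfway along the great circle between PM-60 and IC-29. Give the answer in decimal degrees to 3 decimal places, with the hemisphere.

Bx = cos φ₂ cos Δλ = 0.998293,  By = cos φ₂ sin Δλ = -0.017495
φₘ = atan2(sin φ₁ + sin φ₂, √((cos φ₁ + Bx)² + By²)) = -3.32413°
λₘ = λ₁ + atan2(By, cos φ₁ + Bx) = 19.62893°

19.629°E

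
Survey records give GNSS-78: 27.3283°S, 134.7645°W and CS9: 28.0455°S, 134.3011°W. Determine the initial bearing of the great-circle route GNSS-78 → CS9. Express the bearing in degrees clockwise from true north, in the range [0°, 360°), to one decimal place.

Δλ = 0.4634°
y = sin Δλ · cos φ₂ = 0.007138
x = cos φ₁ sin φ₂ − sin φ₁ cos φ₂ cos Δλ = -0.012530
θ = atan2(y, x) = 150.3317° → 150.3317° (mod 360°)

150.3°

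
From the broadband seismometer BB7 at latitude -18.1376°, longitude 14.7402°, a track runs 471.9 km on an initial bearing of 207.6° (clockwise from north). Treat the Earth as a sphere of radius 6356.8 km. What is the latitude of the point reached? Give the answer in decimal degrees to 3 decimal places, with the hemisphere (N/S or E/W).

δ = d/R = 471.9/6356.8 = 0.074235 rad
φ₂ = arcsin(sin φ₁ cos δ + cos φ₁ sin δ cos θ)
   = arcsin(-0.31130·0.99725 + 0.95031·0.07417·-0.88620) = -21.89484°
λ₂ = λ₁ + atan2(sin θ sin δ cos φ₁, cos δ − sin φ₁ sin φ₂) = 12.61790°

21.895°S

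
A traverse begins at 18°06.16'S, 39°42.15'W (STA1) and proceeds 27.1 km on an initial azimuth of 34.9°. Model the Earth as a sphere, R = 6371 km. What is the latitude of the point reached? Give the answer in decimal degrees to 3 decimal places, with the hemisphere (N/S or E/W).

STA1: φ = -18.10267°, λ = -39.70250°
δ = d/R = 27.1/6371 = 0.004254 rad
φ₂ = arcsin(sin φ₁ cos δ + cos φ₁ sin δ cos θ)
   = arcsin(-0.31072·0.99999 + 0.95050·0.00425·0.82015) = -17.90273°
λ₂ = λ₁ + atan2(sin θ sin δ cos φ₁, cos δ − sin φ₁ sin φ₂) = -39.55596°

17.903°S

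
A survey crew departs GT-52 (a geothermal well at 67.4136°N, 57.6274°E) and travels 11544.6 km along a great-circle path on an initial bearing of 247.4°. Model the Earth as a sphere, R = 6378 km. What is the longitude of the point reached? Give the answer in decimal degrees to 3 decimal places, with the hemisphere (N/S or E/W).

16.579°W

δ = d/R = 11544.6/6378 = 1.810066 rad
φ₂ = arcsin(sin φ₁ cos δ + cos φ₁ sin δ cos θ)
   = arcsin(0.92330·-0.23699 + 0.38408·0.97151·-0.38430) = -21.23597°
λ₂ = λ₁ + atan2(sin θ sin δ cos φ₁, cos δ − sin φ₁ sin φ₂) = -16.57917°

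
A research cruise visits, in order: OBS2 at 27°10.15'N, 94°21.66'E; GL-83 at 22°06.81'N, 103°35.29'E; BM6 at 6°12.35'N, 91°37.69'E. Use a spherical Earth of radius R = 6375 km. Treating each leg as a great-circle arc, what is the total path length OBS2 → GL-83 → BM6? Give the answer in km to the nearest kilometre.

3276 km

OBS2: φ = +27.16917°, λ = +94.36100°
GL-83: φ = +22.11350°, λ = +103.58817°
BM6: φ = +6.20583°, λ = +91.62817°
OBS2→GL-83: c = 0.170827 rad, d = 1089.02 km
GL-83→BM6: c = 0.343113 rad, d = 2187.35 km
Total = 1089.02 + 2187.35 = 3276.37 km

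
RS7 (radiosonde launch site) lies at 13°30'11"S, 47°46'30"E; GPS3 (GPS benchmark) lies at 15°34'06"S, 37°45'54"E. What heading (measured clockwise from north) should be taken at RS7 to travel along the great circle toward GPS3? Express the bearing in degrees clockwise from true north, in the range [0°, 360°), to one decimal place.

256.7°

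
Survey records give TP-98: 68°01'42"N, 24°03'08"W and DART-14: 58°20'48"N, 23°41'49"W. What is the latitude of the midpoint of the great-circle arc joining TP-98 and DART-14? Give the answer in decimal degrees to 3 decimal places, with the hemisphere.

63.188°N

TP-98: φ = +68.02833°, λ = -24.05222°
DART-14: φ = +58.34667°, λ = -23.69694°
Bx = cos φ₂ cos Δλ = 0.524768,  By = cos φ₂ sin Δλ = 0.003254
φₘ = atan2(sin φ₁ + sin φ₂, √((cos φ₁ + Bx)² + By²)) = 63.18761°
λₘ = λ₁ + atan2(By, cos φ₁ + Bx) = -23.84482°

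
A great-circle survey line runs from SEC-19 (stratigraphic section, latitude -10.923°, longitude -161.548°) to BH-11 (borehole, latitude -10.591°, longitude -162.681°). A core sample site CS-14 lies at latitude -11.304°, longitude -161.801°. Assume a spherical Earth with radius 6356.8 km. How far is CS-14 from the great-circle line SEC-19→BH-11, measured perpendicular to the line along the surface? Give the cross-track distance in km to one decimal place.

48.4 km

δ₁₃ = central angle SEC-19→CS-14 = 0.007937 rad  (haversine)
θ₁₃ = bearing SEC-19→CS-14 = 213.064°,  θ₁₂ = bearing SEC-19→BH-11 = 286.502°
dₓₜ = R·arcsin(sin δ₁₃ · sin(θ₁₃ − θ₁₂)) = 6356.8·arcsin(0.00794·sin(-73.438°)) = -48.359 km
|dₓₜ| = 48.359 km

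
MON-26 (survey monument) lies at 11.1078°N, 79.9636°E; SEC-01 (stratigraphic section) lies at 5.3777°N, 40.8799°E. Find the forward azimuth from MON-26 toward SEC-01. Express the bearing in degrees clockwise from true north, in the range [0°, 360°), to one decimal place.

264.8°

Δλ = -39.0837°
y = sin Δλ · cos φ₂ = -0.627680
x = cos φ₁ sin φ₂ − sin φ₁ cos φ₂ cos Δλ = -0.056921
θ = atan2(y, x) = -95.1817° → 264.8183° (mod 360°)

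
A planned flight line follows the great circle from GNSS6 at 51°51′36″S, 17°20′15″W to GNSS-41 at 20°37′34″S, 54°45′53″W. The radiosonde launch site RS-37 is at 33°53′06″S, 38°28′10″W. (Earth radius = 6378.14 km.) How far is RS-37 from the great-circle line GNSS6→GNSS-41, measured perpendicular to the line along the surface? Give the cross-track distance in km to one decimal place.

383.9 km

GNSS6: φ = -51.86000°, λ = -17.33750°
GNSS-41: φ = -20.62611°, λ = -54.76472°
RS-37: φ = -33.88500°, λ = -38.46944°
δ₁₃ = central angle GNSS6→RS-37 = 0.411019 rad  (haversine)
θ₁₃ = bearing GNSS6→RS-37 = 311.490°,  θ₁₂ = bearing GNSS6→GNSS-41 = 302.830°
dₓₜ = R·arcsin(sin δ₁₃ · sin(θ₁₃ − θ₁₂)) = 6378.14·arcsin(0.39954·sin(8.660°)) = 383.928 km
|dₓₜ| = 383.928 km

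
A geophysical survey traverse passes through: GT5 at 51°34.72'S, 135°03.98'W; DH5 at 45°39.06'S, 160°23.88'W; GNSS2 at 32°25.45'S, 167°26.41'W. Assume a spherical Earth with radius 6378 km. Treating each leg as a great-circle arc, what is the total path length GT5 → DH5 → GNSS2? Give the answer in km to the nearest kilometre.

3557 km

GT5: φ = -51.57867°, λ = -135.06633°
DH5: φ = -45.65100°, λ = -160.39800°
GNSS2: φ = -32.42417°, λ = -167.44017°
GT5→DH5: c = 0.308192 rad, d = 1965.65 km
DH5→GNSS2: c = 0.249562 rad, d = 1591.71 km
Total = 1965.65 + 1591.71 = 3557.36 km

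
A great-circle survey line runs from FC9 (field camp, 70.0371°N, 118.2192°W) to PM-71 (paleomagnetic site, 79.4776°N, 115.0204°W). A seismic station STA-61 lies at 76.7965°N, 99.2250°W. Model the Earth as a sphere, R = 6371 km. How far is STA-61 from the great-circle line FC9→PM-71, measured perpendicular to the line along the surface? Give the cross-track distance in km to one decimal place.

422.0 km

δ₁₃ = central angle FC9→STA-61 = 0.149785 rad  (haversine)
θ₁₃ = bearing FC9→STA-61 = 29.880°,  θ₁₂ = bearing FC9→PM-71 = 3.549°
dₓₜ = R·arcsin(sin δ₁₃ · sin(θ₁₃ − θ₁₂)) = 6371·arcsin(0.14923·sin(26.330°)) = 421.996 km
|dₓₜ| = 421.996 km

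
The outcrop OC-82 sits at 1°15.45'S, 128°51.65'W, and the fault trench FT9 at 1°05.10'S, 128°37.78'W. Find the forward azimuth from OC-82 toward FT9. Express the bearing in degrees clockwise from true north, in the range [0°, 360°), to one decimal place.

53.3°

OC-82: φ = -1.25750°, λ = -128.86083°
FT9: φ = -1.08500°, λ = -128.62967°
Δλ = 0.2312°
y = sin Δλ · cos φ₂ = 0.004034
x = cos φ₁ sin φ₂ − sin φ₁ cos φ₂ cos Δλ = 0.003011
θ = atan2(y, x) = 53.2658° → 53.2658° (mod 360°)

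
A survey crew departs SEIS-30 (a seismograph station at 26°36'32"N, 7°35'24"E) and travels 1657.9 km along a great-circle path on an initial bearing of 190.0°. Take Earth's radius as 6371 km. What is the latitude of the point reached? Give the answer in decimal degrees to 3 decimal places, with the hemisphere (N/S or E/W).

11.904°N

SEIS-30: φ = +26.60889°, λ = +7.59000°
δ = d/R = 1657.9/6371 = 0.260226 rad
φ₂ = arcsin(sin φ₁ cos δ + cos φ₁ sin δ cos θ)
   = arcsin(0.44790·0.96633 + 0.89408·0.25730·-0.98481) = 11.90360°
λ₂ = λ₁ + atan2(sin θ sin δ cos φ₁, cos δ − sin φ₁ sin φ₂) = 4.97288°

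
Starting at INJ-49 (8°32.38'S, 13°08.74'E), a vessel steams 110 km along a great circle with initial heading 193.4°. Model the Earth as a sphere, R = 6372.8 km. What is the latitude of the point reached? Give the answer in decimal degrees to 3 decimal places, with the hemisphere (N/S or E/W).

9.502°S

INJ-49: φ = -8.53967°, λ = +13.14567°
δ = d/R = 110/6372.8 = 0.017261 rad
φ₂ = arcsin(sin φ₁ cos δ + cos φ₁ sin δ cos θ)
   = arcsin(-0.14849·0.99985 + 0.98891·0.01726·-0.97278) = -9.50165°
λ₂ = λ₁ + atan2(sin θ sin δ cos φ₁, cos δ − sin φ₁ sin φ₂) = 12.91330°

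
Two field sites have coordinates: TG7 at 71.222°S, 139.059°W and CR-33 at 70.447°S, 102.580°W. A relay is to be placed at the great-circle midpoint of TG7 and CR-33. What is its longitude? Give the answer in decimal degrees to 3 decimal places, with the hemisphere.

Bx = cos φ₂ cos Δλ = 0.269107,  By = cos φ₂ sin Δλ = 0.198976
φₘ = atan2(sin φ₁ + sin φ₂, √((cos φ₁ + Bx)² + By²)) = -71.73164°
λₘ = λ₁ + atan2(By, cos φ₁ + Bx) = -120.45208°

120.452°W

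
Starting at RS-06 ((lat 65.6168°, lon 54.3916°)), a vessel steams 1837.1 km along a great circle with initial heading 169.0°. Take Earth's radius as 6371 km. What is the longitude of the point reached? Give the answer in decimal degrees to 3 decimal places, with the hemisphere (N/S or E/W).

59.163°E

δ = d/R = 1837.1/6371 = 0.288353 rad
φ₂ = arcsin(sin φ₁ cos δ + cos φ₁ sin δ cos θ)
   = arcsin(0.91080·0.95871 + 0.41284·0.28437·-0.98163) = 49.28446°
λ₂ = λ₁ + atan2(sin θ sin δ cos φ₁, cos δ − sin φ₁ sin φ₂) = 59.16319°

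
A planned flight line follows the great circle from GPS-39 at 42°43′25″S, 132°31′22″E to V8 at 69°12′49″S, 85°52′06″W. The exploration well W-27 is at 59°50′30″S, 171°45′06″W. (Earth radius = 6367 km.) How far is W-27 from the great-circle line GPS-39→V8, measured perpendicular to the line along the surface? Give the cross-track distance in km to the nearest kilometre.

1903 km

GPS-39: φ = -42.72361°, λ = +132.52278°
V8: φ = -69.21361°, λ = -85.86833°
W-27: φ = -59.84167°, λ = -171.75167°
δ₁₃ = central angle GPS-39→W-27 = 0.652657 rad  (haversine)
θ₁₃ = bearing GPS-39→W-27 = 136.874°,  θ₁₂ = bearing GPS-39→V8 = 165.871°
dₓₜ = R·arcsin(sin δ₁₃ · sin(θ₁₃ − θ₁₂)) = 6367·arcsin(0.60730·sin(-28.997°)) = -1902.588 km
|dₓₜ| = 1902.588 km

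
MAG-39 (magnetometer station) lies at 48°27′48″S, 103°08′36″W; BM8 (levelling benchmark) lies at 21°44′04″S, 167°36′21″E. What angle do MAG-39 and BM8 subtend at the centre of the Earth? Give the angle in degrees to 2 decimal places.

73.43°

MAG-39: φ = -48.46333°, λ = -103.14333°
BM8: φ = -21.73444°, λ = +167.60583°
Δφ = 26.7289°,  Δλ = -89.2508°
a = sin²(Δφ/2) + cos φ₁ cos φ₂ sin²(Δλ/2) = 0.357381
c = 2·arcsin(√a) = 1.281541 rad = 73.4269°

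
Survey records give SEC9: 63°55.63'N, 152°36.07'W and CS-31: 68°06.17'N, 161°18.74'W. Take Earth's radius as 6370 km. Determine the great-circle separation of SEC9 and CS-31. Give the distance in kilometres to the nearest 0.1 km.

607.6 km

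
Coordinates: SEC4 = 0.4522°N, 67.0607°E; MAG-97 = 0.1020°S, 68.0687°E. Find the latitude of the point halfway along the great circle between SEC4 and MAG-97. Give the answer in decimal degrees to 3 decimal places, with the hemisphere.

Bx = cos φ₂ cos Δλ = 0.999844,  By = cos φ₂ sin Δλ = 0.017592
φₘ = atan2(sin φ₁ + sin φ₂, √((cos φ₁ + Bx)² + By²)) = 0.17511°
λₘ = λ₁ + atan2(By, cos φ₁ + Bx) = 67.56471°

0.175°N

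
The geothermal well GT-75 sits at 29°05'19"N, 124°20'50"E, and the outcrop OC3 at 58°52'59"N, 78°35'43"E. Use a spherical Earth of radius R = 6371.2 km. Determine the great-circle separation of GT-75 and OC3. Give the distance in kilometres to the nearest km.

GT-75: φ = +29.08861°, λ = +124.34722°
OC3: φ = +58.88306°, λ = +78.59528°
Δφ = 29.7944°,  Δλ = -45.7519°
a = sin²(Δφ/2) + cos φ₁ cos φ₂ sin²(Δλ/2) = 0.134338
c = 2·arcsin(√a) = 0.750536 rad = 43.0025°
d = R·c = 6371.2 × 0.750536 = 4781.8 km

4782 km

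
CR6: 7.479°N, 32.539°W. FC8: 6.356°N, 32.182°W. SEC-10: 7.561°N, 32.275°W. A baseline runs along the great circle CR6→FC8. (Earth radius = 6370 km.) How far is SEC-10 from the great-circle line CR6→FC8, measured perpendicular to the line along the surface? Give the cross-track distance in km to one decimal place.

30.5 km

δ₁₃ = central angle CR6→SEC-10 = 0.004787 rad  (haversine)
θ₁₃ = bearing CR6→SEC-10 = 72.587°,  θ₁₂ = bearing CR6→FC8 = 162.463°
dₓₜ = R·arcsin(sin δ₁₃ · sin(θ₁₃ − θ₁₂)) = 6370·arcsin(0.00479·sin(-89.876°)) = -30.493 km
|dₓₜ| = 30.493 km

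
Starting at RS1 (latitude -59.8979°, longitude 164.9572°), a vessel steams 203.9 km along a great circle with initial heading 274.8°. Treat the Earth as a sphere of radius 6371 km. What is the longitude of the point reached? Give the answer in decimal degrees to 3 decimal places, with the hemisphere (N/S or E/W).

161.334°E

δ = d/R = 203.9/6371 = 0.032004 rad
φ₂ = arcsin(sin φ₁ cos δ + cos φ₁ sin δ cos θ)
   = arcsin(-0.86513·0.99949 + 0.50154·0.03200·0.08368) = -59.69450°
λ₂ = λ₁ + atan2(sin θ sin δ cos φ₁, cos δ − sin φ₁ sin φ₂) = 161.33422°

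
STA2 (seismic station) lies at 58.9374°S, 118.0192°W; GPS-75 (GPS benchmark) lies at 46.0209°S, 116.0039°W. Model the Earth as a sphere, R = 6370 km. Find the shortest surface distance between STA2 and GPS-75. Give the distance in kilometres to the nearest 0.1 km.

1442.3 km

Δφ = 12.9165°,  Δλ = 2.0153°
a = sin²(Δφ/2) + cos φ₁ cos φ₂ sin²(Δλ/2) = 0.012762
c = 2·arcsin(√a) = 0.226425 rad = 12.9732°
d = R·c = 6370 × 0.226425 = 1442.3 km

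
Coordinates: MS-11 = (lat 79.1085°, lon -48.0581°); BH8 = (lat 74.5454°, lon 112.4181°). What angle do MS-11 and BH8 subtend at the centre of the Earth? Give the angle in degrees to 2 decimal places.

Δφ = -4.5631°,  Δλ = 160.4762°
a = sin²(Δφ/2) + cos φ₁ cos φ₂ sin²(Δλ/2) = 0.050488
c = 2·arcsin(√a) = 0.453259 rad = 25.9698°

25.97°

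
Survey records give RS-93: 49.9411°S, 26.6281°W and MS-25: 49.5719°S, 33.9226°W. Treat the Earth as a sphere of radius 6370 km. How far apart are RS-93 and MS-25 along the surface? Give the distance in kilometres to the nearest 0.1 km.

Δφ = 0.3692°,  Δλ = -7.2945°
a = sin²(Δφ/2) + cos φ₁ cos φ₂ sin²(Δλ/2) = 0.001699
c = 2·arcsin(√a) = 0.082468 rad = 4.7251°
d = R·c = 6370 × 0.082468 = 525.3 km

525.3 km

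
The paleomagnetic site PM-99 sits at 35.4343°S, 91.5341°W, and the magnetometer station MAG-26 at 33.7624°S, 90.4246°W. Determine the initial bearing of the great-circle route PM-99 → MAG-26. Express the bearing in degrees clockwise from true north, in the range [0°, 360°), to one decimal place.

29.0°

Δλ = 1.1095°
y = sin Δλ · cos φ₂ = 0.016098
x = cos φ₁ sin φ₂ − sin φ₁ cos φ₂ cos Δλ = 0.029086
θ = atan2(y, x) = 28.9626° → 28.9626° (mod 360°)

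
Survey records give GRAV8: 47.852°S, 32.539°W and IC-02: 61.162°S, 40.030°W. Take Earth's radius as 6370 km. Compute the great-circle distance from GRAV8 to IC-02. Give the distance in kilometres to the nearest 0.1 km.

1554.4 km

Δφ = -13.3100°,  Δλ = -7.4910°
a = sin²(Δφ/2) + cos φ₁ cos φ₂ sin²(Δλ/2) = 0.014812
c = 2·arcsin(√a) = 0.244013 rad = 13.9809°
d = R·c = 6370 × 0.244013 = 1554.4 km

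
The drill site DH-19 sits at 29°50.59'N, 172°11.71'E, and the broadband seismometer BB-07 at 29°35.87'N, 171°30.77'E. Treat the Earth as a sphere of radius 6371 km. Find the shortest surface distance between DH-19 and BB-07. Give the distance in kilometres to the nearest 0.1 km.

DH-19: φ = +29.84317°, λ = +172.19517°
BB-07: φ = +29.59783°, λ = +171.51283°
Δφ = -0.2453°,  Δλ = -0.6823°
a = sin²(Δφ/2) + cos φ₁ cos φ₂ sin²(Δλ/2) = 0.000031
c = 2·arcsin(√a) = 0.011194 rad = 0.6414°
d = R·c = 6371 × 0.011194 = 71.3 km

71.3 km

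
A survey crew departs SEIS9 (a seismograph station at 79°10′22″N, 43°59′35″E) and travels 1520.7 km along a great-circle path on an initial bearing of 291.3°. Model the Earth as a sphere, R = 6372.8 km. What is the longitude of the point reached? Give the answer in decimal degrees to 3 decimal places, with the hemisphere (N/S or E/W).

SEIS9: φ = +79.17278°, λ = +43.99306°
δ = d/R = 1520.7/6372.8 = 0.238624 rad
φ₂ = arcsin(sin φ₁ cos δ + cos φ₁ sin δ cos θ)
   = arcsin(0.98220·0.97166 + 0.18785·0.23637·0.36325) = 76.04737°
λ₂ = λ₁ + atan2(sin θ sin δ cos φ₁, cos δ − sin φ₁ sin φ₂) = -21.97534°

21.975°W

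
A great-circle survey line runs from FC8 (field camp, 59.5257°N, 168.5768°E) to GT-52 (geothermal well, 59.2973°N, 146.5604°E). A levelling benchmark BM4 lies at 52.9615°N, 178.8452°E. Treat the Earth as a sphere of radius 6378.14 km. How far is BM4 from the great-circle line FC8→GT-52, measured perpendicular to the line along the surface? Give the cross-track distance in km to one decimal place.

570.2 km

δ₁₃ = central angle FC8→BM4 = 0.151462 rad  (haversine)
θ₁₃ = bearing FC8→BM4 = 134.631°,  θ₁₂ = bearing FC8→GT-52 = 278.353°
dₓₜ = R·arcsin(sin δ₁₃ · sin(θ₁₃ − θ₁₂)) = 6378.14·arcsin(0.15088·sin(-143.722°)) = -570.191 km
|dₓₜ| = 570.191 km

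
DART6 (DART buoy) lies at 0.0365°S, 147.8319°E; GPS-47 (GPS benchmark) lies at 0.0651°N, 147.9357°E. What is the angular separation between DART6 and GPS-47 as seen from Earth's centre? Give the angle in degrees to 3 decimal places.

Δφ = 0.1016°,  Δλ = 0.1038°
a = sin²(Δφ/2) + cos φ₁ cos φ₂ sin²(Δλ/2) = 0.000002
c = 2·arcsin(√a) = 0.002535 rad = 0.1452°

0.145°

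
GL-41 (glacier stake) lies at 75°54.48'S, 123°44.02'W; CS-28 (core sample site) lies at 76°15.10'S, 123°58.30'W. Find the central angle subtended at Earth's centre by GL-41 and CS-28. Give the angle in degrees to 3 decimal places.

0.348°

GL-41: φ = -75.90800°, λ = -123.73367°
CS-28: φ = -76.25167°, λ = -123.97167°
Δφ = -0.3437°,  Δλ = -0.2380°
a = sin²(Δφ/2) + cos φ₁ cos φ₂ sin²(Δλ/2) = 0.000009
c = 2·arcsin(√a) = 0.006081 rad = 0.3484°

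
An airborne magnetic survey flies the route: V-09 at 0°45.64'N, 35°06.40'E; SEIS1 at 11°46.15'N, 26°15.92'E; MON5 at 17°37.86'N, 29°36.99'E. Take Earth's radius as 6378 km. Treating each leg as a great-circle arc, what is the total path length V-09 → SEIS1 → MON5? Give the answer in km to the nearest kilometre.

V-09: φ = +0.76067°, λ = +35.10667°
SEIS1: φ = +11.76917°, λ = +26.26533°
MON5: φ = +17.63100°, λ = +29.61650°
V-09→SEIS1: c = 0.245699 rad, d = 1567.07 km
SEIS1→MON5: c = 0.116894 rad, d = 745.55 km
Total = 1567.07 + 745.55 = 2312.62 km

2313 km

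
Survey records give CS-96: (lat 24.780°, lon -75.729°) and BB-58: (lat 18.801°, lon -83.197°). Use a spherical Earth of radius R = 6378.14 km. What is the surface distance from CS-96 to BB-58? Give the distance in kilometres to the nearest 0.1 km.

1018.8 km

Δφ = -5.9790°,  Δλ = -7.4680°
a = sin²(Δφ/2) + cos φ₁ cos φ₂ sin²(Δλ/2) = 0.006365
c = 2·arcsin(√a) = 0.159734 rad = 9.1521°
d = R·c = 6378.14 × 0.159734 = 1018.8 km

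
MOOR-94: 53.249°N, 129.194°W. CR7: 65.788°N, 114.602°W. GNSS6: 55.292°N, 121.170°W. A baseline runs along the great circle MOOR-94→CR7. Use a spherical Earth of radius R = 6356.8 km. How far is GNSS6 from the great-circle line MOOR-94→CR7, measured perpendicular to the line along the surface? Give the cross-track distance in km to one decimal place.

δ₁₃ = central angle MOOR-94→GNSS6 = 0.089149 rad  (haversine)
θ₁₃ = bearing MOOR-94→GNSS6 = 63.219°,  θ₁₂ = bearing MOOR-94→CR7 = 24.406°
dₓₜ = R·arcsin(sin δ₁₃ · sin(θ₁₃ − θ₁₂)) = 6356.8·arcsin(0.08903·sin(38.812°)) = 354.904 km
|dₓₜ| = 354.904 km

354.9 km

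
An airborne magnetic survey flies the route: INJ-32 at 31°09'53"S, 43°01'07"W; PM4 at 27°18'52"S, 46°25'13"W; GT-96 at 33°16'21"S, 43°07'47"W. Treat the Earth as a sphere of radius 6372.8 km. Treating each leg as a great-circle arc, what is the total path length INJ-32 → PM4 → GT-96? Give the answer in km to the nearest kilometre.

INJ-32: φ = -31.16472°, λ = -43.01861°
PM4: φ = -27.31444°, λ = -46.42028°
GT-96: φ = -33.27250°, λ = -43.12972°
INJ-32→PM4: c = 0.084838 rad, d = 540.66 km
PM4→GT-96: c = 0.115186 rad, d = 734.06 km
Total = 540.66 + 734.06 = 1274.71 km

1275 km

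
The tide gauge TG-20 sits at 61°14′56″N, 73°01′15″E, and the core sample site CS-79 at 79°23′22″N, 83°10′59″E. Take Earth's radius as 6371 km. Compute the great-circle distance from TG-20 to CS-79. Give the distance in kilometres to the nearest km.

TG-20: φ = +61.24889°, λ = +73.02083°
CS-79: φ = +79.38944°, λ = +83.18306°
Δφ = 18.1406°,  Δλ = 10.1622°
a = sin²(Δφ/2) + cos φ₁ cos φ₂ sin²(Δλ/2) = 0.025547
c = 2·arcsin(√a) = 0.321045 rad = 18.3945°
d = R·c = 6371 × 0.321045 = 2045.4 km

2045 km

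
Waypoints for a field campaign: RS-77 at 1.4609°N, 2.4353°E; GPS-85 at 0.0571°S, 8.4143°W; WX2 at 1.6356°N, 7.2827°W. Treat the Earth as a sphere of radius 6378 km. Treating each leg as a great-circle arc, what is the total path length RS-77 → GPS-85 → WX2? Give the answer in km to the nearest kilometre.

1446 km

RS-77→GPS-85: c = 0.191186 rad, d = 1219.38 km
GPS-85→WX2: c = 0.035535 rad, d = 226.64 km
Total = 1219.38 + 226.64 = 1446.03 km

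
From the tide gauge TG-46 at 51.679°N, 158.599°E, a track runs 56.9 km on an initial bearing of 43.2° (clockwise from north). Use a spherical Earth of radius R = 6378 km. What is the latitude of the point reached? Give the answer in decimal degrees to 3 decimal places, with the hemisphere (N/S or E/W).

δ = d/R = 56.9/6378 = 0.008921 rad
φ₂ = arcsin(sin φ₁ cos δ + cos φ₁ sin δ cos θ)
   = arcsin(0.78455·0.99996 + 0.62007·0.00892·0.72897) = 52.05025°
λ₂ = λ₁ + atan2(sin θ sin δ cos φ₁, cos δ − sin φ₁ sin φ₂) = 159.16799°

52.050°N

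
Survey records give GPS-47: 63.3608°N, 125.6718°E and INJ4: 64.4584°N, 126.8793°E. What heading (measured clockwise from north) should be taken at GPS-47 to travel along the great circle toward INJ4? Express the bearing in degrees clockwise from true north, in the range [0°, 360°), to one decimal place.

Δλ = 1.2075°
y = sin Δλ · cos φ₂ = 0.009086
x = cos φ₁ sin φ₂ − sin φ₁ cos φ₂ cos Δλ = 0.019241
θ = atan2(y, x) = 25.2777° → 25.2777° (mod 360°)

25.3°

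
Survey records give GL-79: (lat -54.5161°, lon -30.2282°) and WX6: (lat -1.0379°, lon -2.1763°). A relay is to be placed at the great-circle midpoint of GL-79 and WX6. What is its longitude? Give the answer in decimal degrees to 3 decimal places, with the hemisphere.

12.410°W

Bx = cos φ₂ cos Δλ = 0.882377,  By = cos φ₂ sin Δλ = 0.470194
φₘ = atan2(sin φ₁ + sin φ₂, √((cos φ₁ + Bx)² + By²)) = -28.44550°
λₘ = λ₁ + atan2(By, cos φ₁ + Bx) = -12.40960°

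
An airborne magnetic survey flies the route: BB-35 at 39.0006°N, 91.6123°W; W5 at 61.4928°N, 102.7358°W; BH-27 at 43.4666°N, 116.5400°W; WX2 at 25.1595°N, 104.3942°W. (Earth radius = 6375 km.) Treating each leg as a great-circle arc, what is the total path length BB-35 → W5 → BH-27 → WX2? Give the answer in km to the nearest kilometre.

7136 km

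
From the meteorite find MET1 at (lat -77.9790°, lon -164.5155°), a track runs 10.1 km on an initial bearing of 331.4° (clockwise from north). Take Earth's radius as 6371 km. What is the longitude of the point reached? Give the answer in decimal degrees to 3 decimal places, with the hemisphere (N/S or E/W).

δ = d/R = 10.1/6371 = 0.001585 rad
φ₂ = arcsin(sin φ₁ cos δ + cos φ₁ sin δ cos θ)
   = arcsin(-0.97807·1.00000 + 0.20827·0.00159·0.87798) = -77.89917°
λ₂ = λ₁ + atan2(sin θ sin δ cos φ₁, cos δ − sin φ₁ sin φ₂) = -164.72291°

164.723°W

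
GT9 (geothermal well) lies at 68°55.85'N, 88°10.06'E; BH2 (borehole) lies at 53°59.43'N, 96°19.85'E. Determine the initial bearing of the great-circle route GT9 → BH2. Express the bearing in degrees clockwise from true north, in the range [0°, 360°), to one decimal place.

161.7°

GT9: φ = +68.93083°, λ = +88.16767°
BH2: φ = +53.99050°, λ = +96.33083°
Δλ = 8.1632°
y = sin Δλ · cos φ₂ = 0.083480
x = cos φ₁ sin φ₂ − sin φ₁ cos φ₂ cos Δλ = -0.252254
θ = atan2(y, x) = 161.6887° → 161.6887° (mod 360°)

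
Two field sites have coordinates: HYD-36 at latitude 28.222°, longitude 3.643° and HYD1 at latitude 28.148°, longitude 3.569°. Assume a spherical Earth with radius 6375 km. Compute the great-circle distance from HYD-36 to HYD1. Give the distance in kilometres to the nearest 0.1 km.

11.0 km

Δφ = -0.0740°,  Δλ = -0.0740°
a = sin²(Δφ/2) + cos φ₁ cos φ₂ sin²(Δλ/2) = 0.000001
c = 2·arcsin(√a) = 0.001722 rad = 0.0986°
d = R·c = 6375 × 0.001722 = 11.0 km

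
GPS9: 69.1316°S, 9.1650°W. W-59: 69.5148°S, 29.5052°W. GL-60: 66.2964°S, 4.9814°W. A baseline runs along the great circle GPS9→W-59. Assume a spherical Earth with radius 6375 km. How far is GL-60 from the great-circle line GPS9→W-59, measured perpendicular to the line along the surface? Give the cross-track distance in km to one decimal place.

261.0 km

δ₁₃ = central angle GPS9→GL-60 = 0.056676 rad  (haversine)
θ₁₃ = bearing GPS9→GL-60 = 31.181°,  θ₁₂ = bearing GPS9→W-59 = 257.450°
dₓₜ = R·arcsin(sin δ₁₃ · sin(θ₁₃ − θ₁₂)) = 6375·arcsin(0.05665·sin(-226.270°)) = 261.016 km
|dₓₜ| = 261.016 km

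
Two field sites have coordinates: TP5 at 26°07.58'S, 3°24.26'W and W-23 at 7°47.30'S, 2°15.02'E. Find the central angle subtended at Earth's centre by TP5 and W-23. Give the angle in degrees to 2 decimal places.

19.11°

TP5: φ = -26.12633°, λ = -3.40433°
W-23: φ = -7.78833°, λ = +2.25033°
Δφ = 18.3380°,  Δλ = 5.6547°
a = sin²(Δφ/2) + cos φ₁ cos φ₂ sin²(Δλ/2) = 0.027556
c = 2·arcsin(√a) = 0.333543 rad = 19.1106°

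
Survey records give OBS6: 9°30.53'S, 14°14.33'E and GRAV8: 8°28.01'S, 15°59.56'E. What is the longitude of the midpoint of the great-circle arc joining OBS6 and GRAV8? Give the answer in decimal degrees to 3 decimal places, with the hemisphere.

OBS6: φ = -9.50883°, λ = +14.23883°
GRAV8: φ = -8.46683°, λ = +15.99267°
Bx = cos φ₂ cos Δλ = 0.988638,  By = cos φ₂ sin Δλ = 0.030272
φₘ = atan2(sin φ₁ + sin φ₂, √((cos φ₁ + Bx)² + By²)) = -8.98887°
λₘ = λ₁ + atan2(By, cos φ₁ + Bx) = 15.11701°

15.117°E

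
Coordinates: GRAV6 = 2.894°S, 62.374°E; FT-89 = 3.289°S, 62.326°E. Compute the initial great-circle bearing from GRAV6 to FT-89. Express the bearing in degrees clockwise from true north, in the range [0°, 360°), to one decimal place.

Δλ = -0.0480°
y = sin Δλ · cos φ₂ = -0.000836
x = cos φ₁ sin φ₂ − sin φ₁ cos φ₂ cos Δλ = -0.006894
θ = atan2(y, x) = -173.0827° → 186.9173° (mod 360°)

186.9°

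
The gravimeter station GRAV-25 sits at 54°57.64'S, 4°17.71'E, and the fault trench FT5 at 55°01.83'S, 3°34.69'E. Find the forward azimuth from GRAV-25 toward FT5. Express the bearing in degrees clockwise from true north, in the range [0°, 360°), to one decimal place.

GRAV-25: φ = -54.96067°, λ = +4.29517°
FT5: φ = -55.03050°, λ = +3.57817°
Δλ = -0.7170°
y = sin Δλ · cos φ₂ = -0.007172
x = cos φ₁ sin φ₂ − sin φ₁ cos φ₂ cos Δλ = -0.001256
θ = atan2(y, x) = -99.9297° → 260.0703° (mod 360°)

260.1°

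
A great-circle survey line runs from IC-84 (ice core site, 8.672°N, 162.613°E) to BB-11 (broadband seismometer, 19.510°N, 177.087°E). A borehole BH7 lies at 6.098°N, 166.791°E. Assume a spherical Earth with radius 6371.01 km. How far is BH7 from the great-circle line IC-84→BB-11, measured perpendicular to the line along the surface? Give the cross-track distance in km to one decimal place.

δ₁₃ = central angle IC-84→BH7 = 0.085128 rad  (haversine)
θ₁₃ = bearing IC-84→BH7 = 121.568°,  θ₁₂ = bearing IC-84→BB-11 = 50.741°
dₓₜ = R·arcsin(sin δ₁₃ · sin(θ₁₃ − θ₁₂)) = 6371.01·arcsin(0.08502·sin(70.826°)) = 512.197 km
|dₓₜ| = 512.197 km

512.2 km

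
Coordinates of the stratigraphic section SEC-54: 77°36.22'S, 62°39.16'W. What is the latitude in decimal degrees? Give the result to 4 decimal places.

77.6037°S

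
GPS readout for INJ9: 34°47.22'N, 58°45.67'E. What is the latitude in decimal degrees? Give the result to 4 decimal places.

34.7870°N

34° + 47.22′/60 = 34 + 0.78700 = 34.7870°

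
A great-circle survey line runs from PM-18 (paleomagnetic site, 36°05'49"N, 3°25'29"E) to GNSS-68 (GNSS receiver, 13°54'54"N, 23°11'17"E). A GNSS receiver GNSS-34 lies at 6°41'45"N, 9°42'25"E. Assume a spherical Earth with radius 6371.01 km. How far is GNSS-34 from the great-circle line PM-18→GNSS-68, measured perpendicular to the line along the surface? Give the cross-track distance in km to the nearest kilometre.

1662 km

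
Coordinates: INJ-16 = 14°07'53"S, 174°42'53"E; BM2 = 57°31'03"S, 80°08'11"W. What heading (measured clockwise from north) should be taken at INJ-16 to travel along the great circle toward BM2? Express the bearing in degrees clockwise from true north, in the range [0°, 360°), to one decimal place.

148.7°

INJ-16: φ = -14.13139°, λ = +174.71472°
BM2: φ = -57.51750°, λ = -80.13639°
Δλ = 105.1489°
y = sin Δλ · cos φ₂ = 0.518380
x = cos φ₁ sin φ₂ − sin φ₁ cos φ₂ cos Δλ = -0.852293
θ = atan2(y, x) = 148.6913° → 148.6913° (mod 360°)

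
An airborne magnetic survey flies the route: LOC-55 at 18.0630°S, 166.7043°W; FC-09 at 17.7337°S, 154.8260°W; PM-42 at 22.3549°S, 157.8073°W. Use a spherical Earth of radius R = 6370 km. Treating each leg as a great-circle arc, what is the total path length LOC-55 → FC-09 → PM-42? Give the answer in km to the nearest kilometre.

1858 km

LOC-55→FC-09: c = 0.197332 rad, d = 1257.00 km
FC-09→PM-42: c = 0.094302 rad, d = 600.70 km
Total = 1257.00 + 600.70 = 1857.71 km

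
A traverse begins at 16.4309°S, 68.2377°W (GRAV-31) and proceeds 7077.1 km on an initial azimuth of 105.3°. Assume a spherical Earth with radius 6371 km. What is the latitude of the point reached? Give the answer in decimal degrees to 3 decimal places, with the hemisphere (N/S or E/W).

δ = d/R = 7077.1/6371 = 1.110830 rad
φ₂ = arcsin(sin φ₁ cos δ + cos φ₁ sin δ cos θ)
   = arcsin(-0.28286·0.44392 + 0.95916·0.89607·-0.26387) = -20.63160°
λ₂ = λ₁ + atan2(sin θ sin δ cos φ₁, cos δ − sin φ₁ sin φ₂) = -0.78855°

20.632°S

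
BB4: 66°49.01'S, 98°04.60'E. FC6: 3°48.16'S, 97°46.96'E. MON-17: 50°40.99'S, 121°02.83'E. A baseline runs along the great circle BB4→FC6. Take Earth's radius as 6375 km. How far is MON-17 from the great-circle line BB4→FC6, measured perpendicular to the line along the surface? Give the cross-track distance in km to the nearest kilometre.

1602 km

BB4: φ = -66.81683°, λ = +98.07667°
FC6: φ = -3.80267°, λ = +97.78267°
MON-17: φ = -50.68317°, λ = +121.04717°
δ₁₃ = central angle BB4→MON-17 = 0.345703 rad  (haversine)
θ₁₃ = bearing BB4→MON-17 = 46.863°,  θ₁₂ = bearing BB4→FC6 = 359.671°
dₓₜ = R·arcsin(sin δ₁₃ · sin(θ₁₃ − θ₁₂)) = 6375·arcsin(0.33886·sin(-312.808°)) = 1601.602 km
|dₓₜ| = 1601.602 km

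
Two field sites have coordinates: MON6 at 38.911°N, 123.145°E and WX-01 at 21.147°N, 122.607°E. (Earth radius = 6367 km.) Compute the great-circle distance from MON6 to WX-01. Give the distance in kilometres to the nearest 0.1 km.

Δφ = -17.7640°,  Δλ = -0.5380°
a = sin²(Δφ/2) + cos φ₁ cos φ₂ sin²(Δλ/2) = 0.023855
c = 2·arcsin(√a) = 0.310145 rad = 17.7700°
d = R·c = 6367 × 0.310145 = 1974.7 km

1974.7 km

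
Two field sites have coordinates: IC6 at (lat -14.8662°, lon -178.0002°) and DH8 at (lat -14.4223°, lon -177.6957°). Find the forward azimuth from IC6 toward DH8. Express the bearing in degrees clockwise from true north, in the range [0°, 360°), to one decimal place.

33.6°

Δλ = 0.3045°
y = sin Δλ · cos φ₂ = 0.005147
x = cos φ₁ sin φ₂ − sin φ₁ cos φ₂ cos Δλ = 0.007744
θ = atan2(y, x) = 33.6101° → 33.6101° (mod 360°)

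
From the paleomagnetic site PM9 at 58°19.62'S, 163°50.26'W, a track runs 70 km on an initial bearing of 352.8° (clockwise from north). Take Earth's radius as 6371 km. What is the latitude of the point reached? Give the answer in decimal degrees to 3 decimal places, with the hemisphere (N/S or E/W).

PM9: φ = -58.32700°, λ = -163.83767°
δ = d/R = 70/6371 = 0.010987 rad
φ₂ = arcsin(sin φ₁ cos δ + cos φ₁ sin δ cos θ)
   = arcsin(-0.85106·0.99994 + 0.52507·0.01099·0.99211) = -57.70235°
λ₂ = λ₁ + atan2(sin θ sin δ cos φ₁, cos δ − sin φ₁ sin φ₂) = -163.98533°

57.702°S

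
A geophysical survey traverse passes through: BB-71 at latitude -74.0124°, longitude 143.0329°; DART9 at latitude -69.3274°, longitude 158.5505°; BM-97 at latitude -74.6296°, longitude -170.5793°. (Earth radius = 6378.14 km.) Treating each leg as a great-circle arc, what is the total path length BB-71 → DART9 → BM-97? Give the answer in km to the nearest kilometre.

1945 km

BB-71→DART9: c = 0.117418 rad, d = 748.91 km
DART9→BM-97: c = 0.187545 rad, d = 1196.19 km
Total = 748.91 + 1196.19 = 1945.10 km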